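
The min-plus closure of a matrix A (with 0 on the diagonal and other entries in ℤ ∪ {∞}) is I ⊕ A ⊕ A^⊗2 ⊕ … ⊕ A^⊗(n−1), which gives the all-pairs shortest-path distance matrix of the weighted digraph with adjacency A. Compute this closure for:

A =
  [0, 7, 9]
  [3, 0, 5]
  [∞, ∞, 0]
Closure =
  [0, 7, 9]
  [3, 0, 5]
  [∞, ∞, 0]

This is the Floyd-Warshall all-pairs shortest-path computation. For each intermediate vertex k = 0, 1, …, 2, update dist[i][j] ← min(dist[i][j], dist[i][k] + dist[k][j]). The final matrix gives, for each (i, j), the minimum total weight of any directed path from i to j (possibly empty when i = j).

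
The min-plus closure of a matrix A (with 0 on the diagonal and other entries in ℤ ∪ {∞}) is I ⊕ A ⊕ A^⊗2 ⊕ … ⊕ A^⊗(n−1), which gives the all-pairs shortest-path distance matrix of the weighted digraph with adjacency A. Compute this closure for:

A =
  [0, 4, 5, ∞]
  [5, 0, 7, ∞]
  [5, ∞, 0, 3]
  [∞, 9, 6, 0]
Closure =
  [0, 4, 5, 8]
  [5, 0, 7, 10]
  [5, 9, 0, 3]
  [11, 9, 6, 0]

This is the Floyd-Warshall all-pairs shortest-path computation. For each intermediate vertex k = 0, 1, …, 3, update dist[i][j] ← min(dist[i][j], dist[i][k] + dist[k][j]). The final matrix gives, for each (i, j), the minimum total weight of any directed path from i to j (possibly empty when i = j).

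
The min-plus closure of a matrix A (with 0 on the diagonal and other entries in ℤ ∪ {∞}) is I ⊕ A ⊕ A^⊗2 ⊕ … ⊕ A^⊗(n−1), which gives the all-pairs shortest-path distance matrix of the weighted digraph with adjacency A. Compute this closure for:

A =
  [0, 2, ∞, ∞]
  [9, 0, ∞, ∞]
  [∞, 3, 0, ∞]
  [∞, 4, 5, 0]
Closure =
  [0, 2, ∞, ∞]
  [9, 0, ∞, ∞]
  [12, 3, 0, ∞]
  [13, 4, 5, 0]

This is the Floyd-Warshall all-pairs shortest-path computation. For each intermediate vertex k = 0, 1, …, 3, update dist[i][j] ← min(dist[i][j], dist[i][k] + dist[k][j]). The final matrix gives, for each (i, j), the minimum total weight of any directed path from i to j (possibly empty when i = j).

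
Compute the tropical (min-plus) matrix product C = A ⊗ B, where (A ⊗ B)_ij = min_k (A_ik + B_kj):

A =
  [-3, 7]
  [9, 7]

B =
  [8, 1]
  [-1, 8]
A ⊗ B =
  [5, -2]
  [6, 10]

Apply the min-plus product entry-by-entry:
  C[0][0] = min over k of (A[0][0] + B[0][0] = -3 + 8 = 5, A[0][1] + B[1][0] = 7 + -1 = 6) = 5 (attained at k = 0)
  C[0][1] = min over k of (A[0][0] + B[0][1] = -3 + 1 = -2, A[0][1] + B[1][1] = 7 + 8 = 15) = -2 (attained at k = 0)
  C[1][0] = min over k of (A[1][0] + B[0][0] = 9 + 8 = 17, A[1][1] + B[1][0] = 7 + -1 = 6) = 6 (attained at k = 1)
  C[1][1] = min over k of (A[1][0] + B[0][1] = 9 + 1 = 10, A[1][1] + B[1][1] = 7 + 8 = 15) = 10 (attained at k = 0)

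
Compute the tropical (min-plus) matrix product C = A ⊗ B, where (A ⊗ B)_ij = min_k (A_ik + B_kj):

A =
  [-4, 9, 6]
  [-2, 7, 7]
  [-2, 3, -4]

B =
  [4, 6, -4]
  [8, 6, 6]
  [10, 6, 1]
A ⊗ B =
  [0, 2, -8]
  [2, 4, -6]
  [2, 2, -6]

Apply the min-plus product entry-by-entry:
  C[0][0] = min over k of (A[0][0] + B[0][0] = -4 + 4 = 0, A[0][1] + B[1][0] = 9 + 8 = 17, A[0][2] + B[2][0] = 6 + 10 = 16) = 0 (attained at k = 0)
  C[0][1] = min over k of (A[0][0] + B[0][1] = -4 + 6 = 2, A[0][1] + B[1][1] = 9 + 6 = 15, A[0][2] + B[2][1] = 6 + 6 = 12) = 2 (attained at k = 0)
  C[0][2] = min over k of (A[0][0] + B[0][2] = -4 + -4 = -8, A[0][1] + B[1][2] = 9 + 6 = 15, A[0][2] + B[2][2] = 6 + 1 = 7) = -8 (attained at k = 0)
  C[1][0] = min over k of (A[1][0] + B[0][0] = -2 + 4 = 2, A[1][1] + B[1][0] = 7 + 8 = 15, A[1][2] + B[2][0] = 7 + 10 = 17) = 2 (attained at k = 0)
  C[1][1] = min over k of (A[1][0] + B[0][1] = -2 + 6 = 4, A[1][1] + B[1][1] = 7 + 6 = 13, A[1][2] + B[2][1] = 7 + 6 = 13) = 4 (attained at k = 0)
  C[1][2] = min over k of (A[1][0] + B[0][2] = -2 + -4 = -6, A[1][1] + B[1][2] = 7 + 6 = 13, A[1][2] + B[2][2] = 7 + 1 = 8) = -6 (attained at k = 0)
  C[2][0] = min over k of (A[2][0] + B[0][0] = -2 + 4 = 2, A[2][1] + B[1][0] = 3 + 8 = 11, A[2][2] + B[2][0] = -4 + 10 = 6) = 2 (attained at k = 0)
  C[2][1] = min over k of (A[2][0] + B[0][1] = -2 + 6 = 4, A[2][1] + B[1][1] = 3 + 6 = 9, A[2][2] + B[2][1] = -4 + 6 = 2) = 2 (attained at k = 2)
  C[2][2] = min over k of (A[2][0] + B[0][2] = -2 + -4 = -6, A[2][1] + B[1][2] = 3 + 6 = 9, A[2][2] + B[2][2] = -4 + 1 = -3) = -6 (attained at k = 0)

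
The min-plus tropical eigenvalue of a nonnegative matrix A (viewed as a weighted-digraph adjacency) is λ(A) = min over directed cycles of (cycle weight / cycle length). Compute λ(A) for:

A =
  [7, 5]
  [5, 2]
λ(A) = 2

Enumerate directed cycles and compute their means (weight / length). Sample:
  cycle 0 → 0: weight = 7, length = 1, mean = 7/1 ≈ 7.000
  cycle 1 → 1: weight = 2, length = 1, mean = 2/1 ≈ 2.000
  cycle 0 → 1 → 0: weight = 10, length = 2, mean = 10/2 ≈ 5.000
  cycle 1 → 0 → 1: weight = 10, length = 2, mean = 10/2 ≈ 5.000
Minimum mean = 2.000, attained e.g. along the cycle 1 → 1 with weight 2 and length 1. So λ(A) = 2/1 = 2.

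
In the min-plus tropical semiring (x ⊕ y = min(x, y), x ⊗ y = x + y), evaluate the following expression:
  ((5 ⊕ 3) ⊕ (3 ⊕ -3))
((5 ⊕ 3) ⊕ (3 ⊕ -3)) = -3

Expand innermost to outermost. Recall ⊕ takes the minimum of its arguments and ⊗ takes their sum. Working out the expression ((5 ⊕ 3) ⊕ (3 ⊕ -3)) gives -3.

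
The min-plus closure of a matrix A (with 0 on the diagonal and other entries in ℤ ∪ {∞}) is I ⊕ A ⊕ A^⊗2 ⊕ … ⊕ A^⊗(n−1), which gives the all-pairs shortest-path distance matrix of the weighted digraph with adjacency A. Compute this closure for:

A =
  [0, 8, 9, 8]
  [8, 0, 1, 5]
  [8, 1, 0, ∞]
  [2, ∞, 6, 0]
Closure =
  [0, 8, 9, 8]
  [7, 0, 1, 5]
  [8, 1, 0, 6]
  [2, 7, 6, 0]

This is the Floyd-Warshall all-pairs shortest-path computation. For each intermediate vertex k = 0, 1, …, 3, update dist[i][j] ← min(dist[i][j], dist[i][k] + dist[k][j]). The final matrix gives, for each (i, j), the minimum total weight of any directed path from i to j (possibly empty when i = j).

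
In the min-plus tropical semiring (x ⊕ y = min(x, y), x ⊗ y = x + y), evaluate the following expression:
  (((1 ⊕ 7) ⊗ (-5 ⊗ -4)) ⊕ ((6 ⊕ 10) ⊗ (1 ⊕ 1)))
(((1 ⊕ 7) ⊗ (-5 ⊗ -4)) ⊕ ((6 ⊕ 10) ⊗ (1 ⊕ 1))) = -8

Expand innermost to outermost. Recall ⊕ takes the minimum of its arguments and ⊗ takes their sum. Working out the expression (((1 ⊕ 7) ⊗ (-5 ⊗ -4)) ⊕ ((6 ⊕ 10) ⊗ (1 ⊕ 1))) gives -8.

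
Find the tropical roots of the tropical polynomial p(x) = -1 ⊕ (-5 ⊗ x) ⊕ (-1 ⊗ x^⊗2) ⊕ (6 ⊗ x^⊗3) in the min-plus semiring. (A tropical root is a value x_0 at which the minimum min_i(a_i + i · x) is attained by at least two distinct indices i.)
Roots: {-7, -4, 4}

Each tropical root is a break point of the lower envelope of the lines y = a_i + i · x (there are 4 lines, with slopes 0, 1, ..., 3). Only the lines that attain the minimum somewhere contribute to roots; other lines are dominated. Here the surviving (envelope) indices are i = 3, i = 2, i = 1, i = 0.
Intersections between consecutive envelope lines give the roots: for adjacent envelope indices i < j the intersection is x = (a_i − a_j) / (j − i). Reading off the sorted break points: {-7, -4, 4}.
Verification: at each break x_0, at least two indices attain the minimum of min_i(a_i + i · x_0).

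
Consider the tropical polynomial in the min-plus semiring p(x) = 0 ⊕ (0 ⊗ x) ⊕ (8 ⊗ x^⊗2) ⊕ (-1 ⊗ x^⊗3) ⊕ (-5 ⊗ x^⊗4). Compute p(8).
p(8) = 0

A tropical monomial a ⊗ x^⊗i evaluates to a + i · x. Evaluating each term at x = 8:
  Term 0 contributes 0 + 0 · 8 = 0
  Term 1 contributes 0 + 1 · 8 = 8
  Term 2 contributes 8 + 2 · 8 = 24
  Term 3 contributes -1 + 3 · 8 = 23
  Term 4 contributes -5 + 4 · 8 = 27
p(8) = ⊕ of these = min[0, 8, 24, 23, 27] = 0.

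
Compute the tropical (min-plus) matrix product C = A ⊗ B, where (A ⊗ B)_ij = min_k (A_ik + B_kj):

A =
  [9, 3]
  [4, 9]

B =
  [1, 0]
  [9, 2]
A ⊗ B =
  [10, 5]
  [5, 4]

Apply the min-plus product entry-by-entry:
  C[0][0] = min over k of (A[0][0] + B[0][0] = 9 + 1 = 10, A[0][1] + B[1][0] = 3 + 9 = 12) = 10 (attained at k = 0)
  C[0][1] = min over k of (A[0][0] + B[0][1] = 9 + 0 = 9, A[0][1] + B[1][1] = 3 + 2 = 5) = 5 (attained at k = 1)
  C[1][0] = min over k of (A[1][0] + B[0][0] = 4 + 1 = 5, A[1][1] + B[1][0] = 9 + 9 = 18) = 5 (attained at k = 0)
  C[1][1] = min over k of (A[1][0] + B[0][1] = 4 + 0 = 4, A[1][1] + B[1][1] = 9 + 2 = 11) = 4 (attained at k = 0)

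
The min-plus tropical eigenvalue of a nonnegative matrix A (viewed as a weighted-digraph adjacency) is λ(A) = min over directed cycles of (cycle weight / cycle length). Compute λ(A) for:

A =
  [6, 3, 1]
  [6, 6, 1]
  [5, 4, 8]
λ(A) = 5/2

Enumerate directed cycles and compute their means (weight / length). Sample:
  cycle 0 → 0: weight = 6, length = 1, mean = 6/1 ≈ 6.000
  cycle 1 → 1: weight = 6, length = 1, mean = 6/1 ≈ 6.000
  cycle 2 → 2: weight = 8, length = 1, mean = 8/1 ≈ 8.000
  cycle 0 → 1 → 0: weight = 9, length = 2, mean = 9/2 ≈ 4.500
  cycle 0 → 2 → 0: weight = 6, length = 2, mean = 6/2 ≈ 3.000
  cycle 1 → 0 → 1: weight = 9, length = 2, mean = 9/2 ≈ 4.500
Minimum mean = 2.500, attained e.g. along the cycle 1 → 2 → 1 with weight 5 and length 2. So λ(A) = 5/2 = 5/2.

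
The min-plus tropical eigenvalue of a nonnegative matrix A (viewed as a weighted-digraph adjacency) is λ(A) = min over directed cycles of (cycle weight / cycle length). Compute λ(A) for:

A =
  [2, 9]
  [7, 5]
λ(A) = 2

Enumerate directed cycles and compute their means (weight / length). Sample:
  cycle 0 → 0: weight = 2, length = 1, mean = 2/1 ≈ 2.000
  cycle 1 → 1: weight = 5, length = 1, mean = 5/1 ≈ 5.000
  cycle 0 → 1 → 0: weight = 16, length = 2, mean = 16/2 ≈ 8.000
  cycle 1 → 0 → 1: weight = 16, length = 2, mean = 16/2 ≈ 8.000
Minimum mean = 2.000, attained e.g. along the cycle 0 → 0 with weight 2 and length 1. So λ(A) = 2/1 = 2.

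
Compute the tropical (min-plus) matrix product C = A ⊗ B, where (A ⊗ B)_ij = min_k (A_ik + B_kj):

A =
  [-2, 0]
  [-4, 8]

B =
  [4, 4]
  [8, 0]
A ⊗ B =
  [2, 0]
  [0, 0]

Apply the min-plus product entry-by-entry:
  C[0][0] = min over k of (A[0][0] + B[0][0] = -2 + 4 = 2, A[0][1] + B[1][0] = 0 + 8 = 8) = 2 (attained at k = 0)
  C[0][1] = min over k of (A[0][0] + B[0][1] = -2 + 4 = 2, A[0][1] + B[1][1] = 0 + 0 = 0) = 0 (attained at k = 1)
  C[1][0] = min over k of (A[1][0] + B[0][0] = -4 + 4 = 0, A[1][1] + B[1][0] = 8 + 8 = 16) = 0 (attained at k = 0)
  C[1][1] = min over k of (A[1][0] + B[0][1] = -4 + 4 = 0, A[1][1] + B[1][1] = 8 + 0 = 8) = 0 (attained at k = 0)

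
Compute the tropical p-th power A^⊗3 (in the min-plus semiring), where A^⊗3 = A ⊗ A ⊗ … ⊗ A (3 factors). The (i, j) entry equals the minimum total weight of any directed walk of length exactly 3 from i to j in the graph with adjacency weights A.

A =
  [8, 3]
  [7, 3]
A^⊗3 =
  [13, 9]
  [13, 9]

Each entry (A^⊗3)_ij equals the minimum over all length-3 walks i = v_0 → v_1 → … → v_3 = j of Σ_t A[v_t][v_{t+1}]. For example, for (i, j) = (0, 1) we minimise over 4 possible intermediate vertex sequences; the minimum is 9, attained along the walk 0 → 1 → 1 → 1.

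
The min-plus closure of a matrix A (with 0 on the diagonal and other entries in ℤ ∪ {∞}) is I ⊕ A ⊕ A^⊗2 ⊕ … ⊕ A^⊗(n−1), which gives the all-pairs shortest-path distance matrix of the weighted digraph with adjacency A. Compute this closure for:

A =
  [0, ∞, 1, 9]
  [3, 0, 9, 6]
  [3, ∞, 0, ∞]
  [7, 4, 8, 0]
Closure =
  [0, 13, 1, 9]
  [3, 0, 4, 6]
  [3, 16, 0, 12]
  [7, 4, 8, 0]

This is the Floyd-Warshall all-pairs shortest-path computation. For each intermediate vertex k = 0, 1, …, 3, update dist[i][j] ← min(dist[i][j], dist[i][k] + dist[k][j]). The final matrix gives, for each (i, j), the minimum total weight of any directed path from i to j (possibly empty when i = j).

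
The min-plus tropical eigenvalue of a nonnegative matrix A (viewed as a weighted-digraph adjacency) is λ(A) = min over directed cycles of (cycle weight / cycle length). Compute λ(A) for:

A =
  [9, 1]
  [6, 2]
λ(A) = 2

Enumerate directed cycles and compute their means (weight / length). Sample:
  cycle 0 → 0: weight = 9, length = 1, mean = 9/1 ≈ 9.000
  cycle 1 → 1: weight = 2, length = 1, mean = 2/1 ≈ 2.000
  cycle 0 → 1 → 0: weight = 7, length = 2, mean = 7/2 ≈ 3.500
  cycle 1 → 0 → 1: weight = 7, length = 2, mean = 7/2 ≈ 3.500
Minimum mean = 2.000, attained e.g. along the cycle 1 → 1 with weight 2 and length 1. So λ(A) = 2/1 = 2.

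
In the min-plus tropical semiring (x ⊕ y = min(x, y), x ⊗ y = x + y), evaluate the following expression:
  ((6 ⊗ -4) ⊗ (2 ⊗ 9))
((6 ⊗ -4) ⊗ (2 ⊗ 9)) = 13

Expand innermost to outermost. Recall ⊕ takes the minimum of its arguments and ⊗ takes their sum. Working out the expression ((6 ⊗ -4) ⊗ (2 ⊗ 9)) gives 13.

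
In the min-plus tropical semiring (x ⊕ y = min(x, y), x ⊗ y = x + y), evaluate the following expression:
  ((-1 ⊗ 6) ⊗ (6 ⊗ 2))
((-1 ⊗ 6) ⊗ (6 ⊗ 2)) = 13

Expand innermost to outermost. Recall ⊕ takes the minimum of its arguments and ⊗ takes their sum. Working out the expression ((-1 ⊗ 6) ⊗ (6 ⊗ 2)) gives 13.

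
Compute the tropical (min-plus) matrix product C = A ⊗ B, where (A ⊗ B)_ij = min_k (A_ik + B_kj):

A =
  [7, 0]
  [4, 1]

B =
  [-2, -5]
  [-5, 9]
A ⊗ B =
  [-5, 2]
  [-4, -1]

Apply the min-plus product entry-by-entry:
  C[0][0] = min over k of (A[0][0] + B[0][0] = 7 + -2 = 5, A[0][1] + B[1][0] = 0 + -5 = -5) = -5 (attained at k = 1)
  C[0][1] = min over k of (A[0][0] + B[0][1] = 7 + -5 = 2, A[0][1] + B[1][1] = 0 + 9 = 9) = 2 (attained at k = 0)
  C[1][0] = min over k of (A[1][0] + B[0][0] = 4 + -2 = 2, A[1][1] + B[1][0] = 1 + -5 = -4) = -4 (attained at k = 1)
  C[1][1] = min over k of (A[1][0] + B[0][1] = 4 + -5 = -1, A[1][1] + B[1][1] = 1 + 9 = 10) = -1 (attained at k = 0)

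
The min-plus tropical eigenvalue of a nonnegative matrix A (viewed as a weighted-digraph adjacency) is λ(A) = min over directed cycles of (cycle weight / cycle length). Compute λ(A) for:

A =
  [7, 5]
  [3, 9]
λ(A) = 4

Enumerate directed cycles and compute their means (weight / length). Sample:
  cycle 0 → 0: weight = 7, length = 1, mean = 7/1 ≈ 7.000
  cycle 1 → 1: weight = 9, length = 1, mean = 9/1 ≈ 9.000
  cycle 0 → 1 → 0: weight = 8, length = 2, mean = 8/2 ≈ 4.000
  cycle 1 → 0 → 1: weight = 8, length = 2, mean = 8/2 ≈ 4.000
Minimum mean = 4.000, attained e.g. along the cycle 0 → 1 → 0 with weight 8 and length 2. So λ(A) = 8/2 = 4.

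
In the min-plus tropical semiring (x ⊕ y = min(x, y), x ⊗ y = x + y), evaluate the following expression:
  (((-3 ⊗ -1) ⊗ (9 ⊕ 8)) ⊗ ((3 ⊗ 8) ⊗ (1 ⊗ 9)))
(((-3 ⊗ -1) ⊗ (9 ⊕ 8)) ⊗ ((3 ⊗ 8) ⊗ (1 ⊗ 9))) = 25

Expand innermost to outermost. Recall ⊕ takes the minimum of its arguments and ⊗ takes their sum. Working out the expression (((-3 ⊗ -1) ⊗ (9 ⊕ 8)) ⊗ ((3 ⊗ 8) ⊗ (1 ⊗ 9))) gives 25.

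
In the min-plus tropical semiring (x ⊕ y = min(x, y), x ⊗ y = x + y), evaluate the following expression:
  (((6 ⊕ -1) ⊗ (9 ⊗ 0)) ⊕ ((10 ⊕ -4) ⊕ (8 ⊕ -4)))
(((6 ⊕ -1) ⊗ (9 ⊗ 0)) ⊕ ((10 ⊕ -4) ⊕ (8 ⊕ -4))) = -4

Expand innermost to outermost. Recall ⊕ takes the minimum of its arguments and ⊗ takes their sum. Working out the expression (((6 ⊕ -1) ⊗ (9 ⊗ 0)) ⊕ ((10 ⊕ -4) ⊕ (8 ⊕ -4))) gives -4.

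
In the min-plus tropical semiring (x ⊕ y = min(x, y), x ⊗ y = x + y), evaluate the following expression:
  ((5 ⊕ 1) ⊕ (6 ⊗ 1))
((5 ⊕ 1) ⊕ (6 ⊗ 1)) = 1

Expand innermost to outermost. Recall ⊕ takes the minimum of its arguments and ⊗ takes their sum. Working out the expression ((5 ⊕ 1) ⊕ (6 ⊗ 1)) gives 1.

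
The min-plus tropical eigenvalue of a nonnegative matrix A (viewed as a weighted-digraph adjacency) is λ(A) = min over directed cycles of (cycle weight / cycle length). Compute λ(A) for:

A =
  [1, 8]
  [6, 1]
λ(A) = 1

Enumerate directed cycles and compute their means (weight / length). Sample:
  cycle 0 → 0: weight = 1, length = 1, mean = 1/1 ≈ 1.000
  cycle 1 → 1: weight = 1, length = 1, mean = 1/1 ≈ 1.000
  cycle 0 → 1 → 0: weight = 14, length = 2, mean = 14/2 ≈ 7.000
  cycle 1 → 0 → 1: weight = 14, length = 2, mean = 14/2 ≈ 7.000
Minimum mean = 1.000, attained e.g. along the cycle 0 → 0 with weight 1 and length 1. So λ(A) = 1/1 = 1.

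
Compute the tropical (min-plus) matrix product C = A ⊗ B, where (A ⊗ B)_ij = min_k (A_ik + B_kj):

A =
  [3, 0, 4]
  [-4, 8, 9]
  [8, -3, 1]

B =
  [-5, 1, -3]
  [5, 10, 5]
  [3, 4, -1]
A ⊗ B =
  [-2, 4, 0]
  [-9, -3, -7]
  [2, 5, 0]

Apply the min-plus product entry-by-entry:
  C[0][0] = min over k of (A[0][0] + B[0][0] = 3 + -5 = -2, A[0][1] + B[1][0] = 0 + 5 = 5, A[0][2] + B[2][0] = 4 + 3 = 7) = -2 (attained at k = 0)
  C[0][1] = min over k of (A[0][0] + B[0][1] = 3 + 1 = 4, A[0][1] + B[1][1] = 0 + 10 = 10, A[0][2] + B[2][1] = 4 + 4 = 8) = 4 (attained at k = 0)
  C[0][2] = min over k of (A[0][0] + B[0][2] = 3 + -3 = 0, A[0][1] + B[1][2] = 0 + 5 = 5, A[0][2] + B[2][2] = 4 + -1 = 3) = 0 (attained at k = 0)
  C[1][0] = min over k of (A[1][0] + B[0][0] = -4 + -5 = -9, A[1][1] + B[1][0] = 8 + 5 = 13, A[1][2] + B[2][0] = 9 + 3 = 12) = -9 (attained at k = 0)
  C[1][1] = min over k of (A[1][0] + B[0][1] = -4 + 1 = -3, A[1][1] + B[1][1] = 8 + 10 = 18, A[1][2] + B[2][1] = 9 + 4 = 13) = -3 (attained at k = 0)
  C[1][2] = min over k of (A[1][0] + B[0][2] = -4 + -3 = -7, A[1][1] + B[1][2] = 8 + 5 = 13, A[1][2] + B[2][2] = 9 + -1 = 8) = -7 (attained at k = 0)
  C[2][0] = min over k of (A[2][0] + B[0][0] = 8 + -5 = 3, A[2][1] + B[1][0] = -3 + 5 = 2, A[2][2] + B[2][0] = 1 + 3 = 4) = 2 (attained at k = 1)
  C[2][1] = min over k of (A[2][0] + B[0][1] = 8 + 1 = 9, A[2][1] + B[1][1] = -3 + 10 = 7, A[2][2] + B[2][1] = 1 + 4 = 5) = 5 (attained at k = 2)
  C[2][2] = min over k of (A[2][0] + B[0][2] = 8 + -3 = 5, A[2][1] + B[1][2] = -3 + 5 = 2, A[2][2] + B[2][2] = 1 + -1 = 0) = 0 (attained at k = 2)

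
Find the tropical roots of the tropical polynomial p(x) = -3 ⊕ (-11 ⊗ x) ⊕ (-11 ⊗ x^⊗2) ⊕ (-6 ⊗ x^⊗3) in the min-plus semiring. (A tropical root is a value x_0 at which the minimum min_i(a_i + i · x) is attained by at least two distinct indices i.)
Roots: {-5, 0, 8}

Each tropical root is a break point of the lower envelope of the lines y = a_i + i · x (there are 4 lines, with slopes 0, 1, ..., 3). Only the lines that attain the minimum somewhere contribute to roots; other lines are dominated. Here the surviving (envelope) indices are i = 3, i = 2, i = 1, i = 0.
Intersections between consecutive envelope lines give the roots: for adjacent envelope indices i < j the intersection is x = (a_i − a_j) / (j − i). Reading off the sorted break points: {-5, 0, 8}.
Verification: at each break x_0, at least two indices attain the minimum of min_i(a_i + i · x_0).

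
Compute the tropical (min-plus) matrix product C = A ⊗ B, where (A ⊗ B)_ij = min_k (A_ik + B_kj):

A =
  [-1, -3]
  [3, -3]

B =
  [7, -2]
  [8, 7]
A ⊗ B =
  [5, -3]
  [5, 1]

Apply the min-plus product entry-by-entry:
  C[0][0] = min over k of (A[0][0] + B[0][0] = -1 + 7 = 6, A[0][1] + B[1][0] = -3 + 8 = 5) = 5 (attained at k = 1)
  C[0][1] = min over k of (A[0][0] + B[0][1] = -1 + -2 = -3, A[0][1] + B[1][1] = -3 + 7 = 4) = -3 (attained at k = 0)
  C[1][0] = min over k of (A[1][0] + B[0][0] = 3 + 7 = 10, A[1][1] + B[1][0] = -3 + 8 = 5) = 5 (attained at k = 1)
  C[1][1] = min over k of (A[1][0] + B[0][1] = 3 + -2 = 1, A[1][1] + B[1][1] = -3 + 7 = 4) = 1 (attained at k = 0)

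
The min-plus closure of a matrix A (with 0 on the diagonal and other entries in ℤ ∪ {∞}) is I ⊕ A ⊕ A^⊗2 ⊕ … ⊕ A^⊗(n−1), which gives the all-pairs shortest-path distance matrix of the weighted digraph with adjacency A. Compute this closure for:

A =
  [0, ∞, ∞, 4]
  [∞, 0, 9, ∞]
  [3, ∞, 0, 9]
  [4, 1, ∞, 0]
Closure =
  [0, 5, 14, 4]
  [12, 0, 9, 16]
  [3, 8, 0, 7]
  [4, 1, 10, 0]

This is the Floyd-Warshall all-pairs shortest-path computation. For each intermediate vertex k = 0, 1, …, 3, update dist[i][j] ← min(dist[i][j], dist[i][k] + dist[k][j]). The final matrix gives, for each (i, j), the minimum total weight of any directed path from i to j (possibly empty when i = j).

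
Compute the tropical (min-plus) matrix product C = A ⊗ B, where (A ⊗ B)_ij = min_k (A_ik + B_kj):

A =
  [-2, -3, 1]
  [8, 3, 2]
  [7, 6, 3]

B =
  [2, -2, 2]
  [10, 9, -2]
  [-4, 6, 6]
A ⊗ B =
  [-3, -4, -5]
  [-2, 6, 1]
  [-1, 5, 4]

Apply the min-plus product entry-by-entry:
  C[0][0] = min over k of (A[0][0] + B[0][0] = -2 + 2 = 0, A[0][1] + B[1][0] = -3 + 10 = 7, A[0][2] + B[2][0] = 1 + -4 = -3) = -3 (attained at k = 2)
  C[0][1] = min over k of (A[0][0] + B[0][1] = -2 + -2 = -4, A[0][1] + B[1][1] = -3 + 9 = 6, A[0][2] + B[2][1] = 1 + 6 = 7) = -4 (attained at k = 0)
  C[0][2] = min over k of (A[0][0] + B[0][2] = -2 + 2 = 0, A[0][1] + B[1][2] = -3 + -2 = -5, A[0][2] + B[2][2] = 1 + 6 = 7) = -5 (attained at k = 1)
  C[1][0] = min over k of (A[1][0] + B[0][0] = 8 + 2 = 10, A[1][1] + B[1][0] = 3 + 10 = 13, A[1][2] + B[2][0] = 2 + -4 = -2) = -2 (attained at k = 2)
  C[1][1] = min over k of (A[1][0] + B[0][1] = 8 + -2 = 6, A[1][1] + B[1][1] = 3 + 9 = 12, A[1][2] + B[2][1] = 2 + 6 = 8) = 6 (attained at k = 0)
  C[1][2] = min over k of (A[1][0] + B[0][2] = 8 + 2 = 10, A[1][1] + B[1][2] = 3 + -2 = 1, A[1][2] + B[2][2] = 2 + 6 = 8) = 1 (attained at k = 1)
  C[2][0] = min over k of (A[2][0] + B[0][0] = 7 + 2 = 9, A[2][1] + B[1][0] = 6 + 10 = 16, A[2][2] + B[2][0] = 3 + -4 = -1) = -1 (attained at k = 2)
  C[2][1] = min over k of (A[2][0] + B[0][1] = 7 + -2 = 5, A[2][1] + B[1][1] = 6 + 9 = 15, A[2][2] + B[2][1] = 3 + 6 = 9) = 5 (attained at k = 0)
  C[2][2] = min over k of (A[2][0] + B[0][2] = 7 + 2 = 9, A[2][1] + B[1][2] = 6 + -2 = 4, A[2][2] + B[2][2] = 3 + 6 = 9) = 4 (attained at k = 1)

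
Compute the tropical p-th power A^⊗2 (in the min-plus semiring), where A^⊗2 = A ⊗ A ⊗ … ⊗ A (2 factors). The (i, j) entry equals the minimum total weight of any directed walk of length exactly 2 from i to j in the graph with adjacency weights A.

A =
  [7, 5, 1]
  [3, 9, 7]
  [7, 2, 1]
A^⊗2 =
  [8, 3, 2]
  [10, 8, 4]
  [5, 3, 2]

Each entry (A^⊗2)_ij equals the minimum over all length-2 walks i = v_0 → v_1 → … → v_2 = j of Σ_t A[v_t][v_{t+1}]. For example, for (i, j) = (0, 2) we minimise over 3 possible intermediate vertex sequences; the minimum is 2, attained along the walk 0 → 2 → 2.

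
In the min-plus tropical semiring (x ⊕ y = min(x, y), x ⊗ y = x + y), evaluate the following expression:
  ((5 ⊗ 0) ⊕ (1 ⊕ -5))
((5 ⊗ 0) ⊕ (1 ⊕ -5)) = -5

Expand innermost to outermost. Recall ⊕ takes the minimum of its arguments and ⊗ takes their sum. Working out the expression ((5 ⊗ 0) ⊕ (1 ⊕ -5)) gives -5.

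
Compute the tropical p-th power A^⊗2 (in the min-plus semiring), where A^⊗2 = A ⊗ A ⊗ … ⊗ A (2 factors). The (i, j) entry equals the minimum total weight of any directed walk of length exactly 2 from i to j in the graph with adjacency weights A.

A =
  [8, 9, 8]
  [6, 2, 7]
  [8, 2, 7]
A^⊗2 =
  [15, 10, 15]
  [8, 4, 9]
  [8, 4, 9]

Each entry (A^⊗2)_ij equals the minimum over all length-2 walks i = v_0 → v_1 → … → v_2 = j of Σ_t A[v_t][v_{t+1}]. For example, for (i, j) = (0, 2) we minimise over 3 possible intermediate vertex sequences; the minimum is 15, attained along the walk 0 → 2 → 2.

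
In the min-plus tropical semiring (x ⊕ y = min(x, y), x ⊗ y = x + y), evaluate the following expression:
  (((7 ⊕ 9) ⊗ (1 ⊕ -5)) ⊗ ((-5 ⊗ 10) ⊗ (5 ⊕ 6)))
(((7 ⊕ 9) ⊗ (1 ⊕ -5)) ⊗ ((-5 ⊗ 10) ⊗ (5 ⊕ 6))) = 12

Expand innermost to outermost. Recall ⊕ takes the minimum of its arguments and ⊗ takes their sum. Working out the expression (((7 ⊕ 9) ⊗ (1 ⊕ -5)) ⊗ ((-5 ⊗ 10) ⊗ (5 ⊕ 6))) gives 12.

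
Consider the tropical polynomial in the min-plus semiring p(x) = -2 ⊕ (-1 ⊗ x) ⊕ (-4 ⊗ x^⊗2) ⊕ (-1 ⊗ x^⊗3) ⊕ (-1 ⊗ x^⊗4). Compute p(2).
p(2) = -2

A tropical monomial a ⊗ x^⊗i evaluates to a + i · x. Evaluating each term at x = 2:
  Term 0 contributes -2 + 0 · 2 = -2
  Term 1 contributes -1 + 1 · 2 = 1
  Term 2 contributes -4 + 2 · 2 = 0
  Term 3 contributes -1 + 3 · 2 = 5
  Term 4 contributes -1 + 4 · 2 = 7
p(2) = ⊕ of these = min[-2, 1, 0, 5, 7] = -2.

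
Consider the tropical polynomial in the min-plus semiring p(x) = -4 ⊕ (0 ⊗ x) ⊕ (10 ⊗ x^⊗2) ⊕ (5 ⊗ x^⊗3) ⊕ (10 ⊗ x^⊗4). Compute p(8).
p(8) = -4

A tropical monomial a ⊗ x^⊗i evaluates to a + i · x. Evaluating each term at x = 8:
  Term 0 contributes -4 + 0 · 8 = -4
  Term 1 contributes 0 + 1 · 8 = 8
  Term 2 contributes 10 + 2 · 8 = 26
  Term 3 contributes 5 + 3 · 8 = 29
  Term 4 contributes 10 + 4 · 8 = 42
p(8) = ⊕ of these = min[-4, 8, 26, 29, 42] = -4.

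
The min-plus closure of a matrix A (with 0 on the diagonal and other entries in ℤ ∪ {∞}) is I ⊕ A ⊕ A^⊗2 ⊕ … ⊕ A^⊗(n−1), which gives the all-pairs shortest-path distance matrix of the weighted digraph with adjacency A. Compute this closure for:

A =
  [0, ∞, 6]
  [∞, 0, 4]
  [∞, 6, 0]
Closure =
  [0, 12, 6]
  [∞, 0, 4]
  [∞, 6, 0]

This is the Floyd-Warshall all-pairs shortest-path computation. For each intermediate vertex k = 0, 1, …, 2, update dist[i][j] ← min(dist[i][j], dist[i][k] + dist[k][j]). The final matrix gives, for each (i, j), the minimum total weight of any directed path from i to j (possibly empty when i = j).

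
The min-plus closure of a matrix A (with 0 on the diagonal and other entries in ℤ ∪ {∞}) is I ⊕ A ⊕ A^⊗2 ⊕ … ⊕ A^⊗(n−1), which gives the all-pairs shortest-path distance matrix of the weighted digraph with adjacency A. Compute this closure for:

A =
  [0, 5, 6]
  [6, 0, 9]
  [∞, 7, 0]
Closure =
  [0, 5, 6]
  [6, 0, 9]
  [13, 7, 0]

This is the Floyd-Warshall all-pairs shortest-path computation. For each intermediate vertex k = 0, 1, …, 2, update dist[i][j] ← min(dist[i][j], dist[i][k] + dist[k][j]). The final matrix gives, for each (i, j), the minimum total weight of any directed path from i to j (possibly empty when i = j).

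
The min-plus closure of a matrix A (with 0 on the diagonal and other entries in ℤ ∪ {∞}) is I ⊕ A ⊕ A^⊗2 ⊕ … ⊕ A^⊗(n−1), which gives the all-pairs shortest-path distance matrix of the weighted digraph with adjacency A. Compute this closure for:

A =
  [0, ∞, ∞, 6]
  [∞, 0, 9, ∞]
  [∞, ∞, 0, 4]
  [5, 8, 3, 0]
Closure =
  [0, 14, 9, 6]
  [18, 0, 9, 13]
  [9, 12, 0, 4]
  [5, 8, 3, 0]

This is the Floyd-Warshall all-pairs shortest-path computation. For each intermediate vertex k = 0, 1, …, 3, update dist[i][j] ← min(dist[i][j], dist[i][k] + dist[k][j]). The final matrix gives, for each (i, j), the minimum total weight of any directed path from i to j (possibly empty when i = j).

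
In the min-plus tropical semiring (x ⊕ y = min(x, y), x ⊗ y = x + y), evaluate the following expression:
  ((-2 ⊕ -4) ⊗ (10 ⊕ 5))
((-2 ⊕ -4) ⊗ (10 ⊕ 5)) = 1

Expand innermost to outermost. Recall ⊕ takes the minimum of its arguments and ⊗ takes their sum. Working out the expression ((-2 ⊕ -4) ⊗ (10 ⊕ 5)) gives 1.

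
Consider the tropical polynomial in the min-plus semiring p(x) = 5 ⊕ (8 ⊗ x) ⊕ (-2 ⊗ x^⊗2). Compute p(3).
p(3) = 4

A tropical monomial a ⊗ x^⊗i evaluates to a + i · x. Evaluating each term at x = 3:
  Term 0 contributes 5 + 0 · 3 = 5
  Term 1 contributes 8 + 1 · 3 = 11
  Term 2 contributes -2 + 2 · 3 = 4
p(3) = ⊕ of these = min[5, 11, 4] = 4.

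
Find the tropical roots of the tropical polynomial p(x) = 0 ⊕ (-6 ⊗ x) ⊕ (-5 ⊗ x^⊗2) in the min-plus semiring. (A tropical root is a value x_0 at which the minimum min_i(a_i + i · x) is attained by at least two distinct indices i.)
Roots: {-1, 6}

Each tropical root is a break point of the lower envelope of the lines y = a_i + i · x (there are 3 lines, with slopes 0, 1, ..., 2). Only the lines that attain the minimum somewhere contribute to roots; other lines are dominated. Here the surviving (envelope) indices are i = 2, i = 1, i = 0.
Intersections between consecutive envelope lines give the roots: for adjacent envelope indices i < j the intersection is x = (a_i − a_j) / (j − i). Reading off the sorted break points: {-1, 6}.
Verification: at each break x_0, at least two indices attain the minimum of min_i(a_i + i · x_0).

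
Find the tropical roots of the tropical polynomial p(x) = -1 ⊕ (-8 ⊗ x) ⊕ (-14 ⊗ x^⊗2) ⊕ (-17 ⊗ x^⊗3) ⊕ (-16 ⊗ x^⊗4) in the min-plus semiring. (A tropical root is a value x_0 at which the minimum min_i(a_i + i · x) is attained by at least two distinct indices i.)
Roots: {-1, 3, 6, 7}

Each tropical root is a break point of the lower envelope of the lines y = a_i + i · x (there are 5 lines, with slopes 0, 1, ..., 4). Only the lines that attain the minimum somewhere contribute to roots; other lines are dominated. Here the surviving (envelope) indices are i = 4, i = 3, i = 2, i = 1, i = 0.
Intersections between consecutive envelope lines give the roots: for adjacent envelope indices i < j the intersection is x = (a_i − a_j) / (j − i). Reading off the sorted break points: {-1, 3, 6, 7}.
Verification: at each break x_0, at least two indices attain the minimum of min_i(a_i + i · x_0).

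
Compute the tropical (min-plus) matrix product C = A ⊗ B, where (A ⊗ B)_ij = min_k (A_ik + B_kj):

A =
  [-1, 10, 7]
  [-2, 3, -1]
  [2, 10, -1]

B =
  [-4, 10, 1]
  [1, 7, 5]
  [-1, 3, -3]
A ⊗ B =
  [-5, 9, 0]
  [-6, 2, -4]
  [-2, 2, -4]

Apply the min-plus product entry-by-entry:
  C[0][0] = min over k of (A[0][0] + B[0][0] = -1 + -4 = -5, A[0][1] + B[1][0] = 10 + 1 = 11, A[0][2] + B[2][0] = 7 + -1 = 6) = -5 (attained at k = 0)
  C[0][1] = min over k of (A[0][0] + B[0][1] = -1 + 10 = 9, A[0][1] + B[1][1] = 10 + 7 = 17, A[0][2] + B[2][1] = 7 + 3 = 10) = 9 (attained at k = 0)
  C[0][2] = min over k of (A[0][0] + B[0][2] = -1 + 1 = 0, A[0][1] + B[1][2] = 10 + 5 = 15, A[0][2] + B[2][2] = 7 + -3 = 4) = 0 (attained at k = 0)
  C[1][0] = min over k of (A[1][0] + B[0][0] = -2 + -4 = -6, A[1][1] + B[1][0] = 3 + 1 = 4, A[1][2] + B[2][0] = -1 + -1 = -2) = -6 (attained at k = 0)
  C[1][1] = min over k of (A[1][0] + B[0][1] = -2 + 10 = 8, A[1][1] + B[1][1] = 3 + 7 = 10, A[1][2] + B[2][1] = -1 + 3 = 2) = 2 (attained at k = 2)
  C[1][2] = min over k of (A[1][0] + B[0][2] = -2 + 1 = -1, A[1][1] + B[1][2] = 3 + 5 = 8, A[1][2] + B[2][2] = -1 + -3 = -4) = -4 (attained at k = 2)
  C[2][0] = min over k of (A[2][0] + B[0][0] = 2 + -4 = -2, A[2][1] + B[1][0] = 10 + 1 = 11, A[2][2] + B[2][0] = -1 + -1 = -2) = -2 (attained at k = 0)
  C[2][1] = min over k of (A[2][0] + B[0][1] = 2 + 10 = 12, A[2][1] + B[1][1] = 10 + 7 = 17, A[2][2] + B[2][1] = -1 + 3 = 2) = 2 (attained at k = 2)
  C[2][2] = min over k of (A[2][0] + B[0][2] = 2 + 1 = 3, A[2][1] + B[1][2] = 10 + 5 = 15, A[2][2] + B[2][2] = -1 + -3 = -4) = -4 (attained at k = 2)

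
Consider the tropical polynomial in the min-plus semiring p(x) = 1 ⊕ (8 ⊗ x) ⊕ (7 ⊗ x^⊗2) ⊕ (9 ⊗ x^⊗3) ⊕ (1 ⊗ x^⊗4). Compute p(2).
p(2) = 1

A tropical monomial a ⊗ x^⊗i evaluates to a + i · x. Evaluating each term at x = 2:
  Term 0 contributes 1 + 0 · 2 = 1
  Term 1 contributes 8 + 1 · 2 = 10
  Term 2 contributes 7 + 2 · 2 = 11
  Term 3 contributes 9 + 3 · 2 = 15
  Term 4 contributes 1 + 4 · 2 = 9
p(2) = ⊕ of these = min[1, 10, 11, 15, 9] = 1.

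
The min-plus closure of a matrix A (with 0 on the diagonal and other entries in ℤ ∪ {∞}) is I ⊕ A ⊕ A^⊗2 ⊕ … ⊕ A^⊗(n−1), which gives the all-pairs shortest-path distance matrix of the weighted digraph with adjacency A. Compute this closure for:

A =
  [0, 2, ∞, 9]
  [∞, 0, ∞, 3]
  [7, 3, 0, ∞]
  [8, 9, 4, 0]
Closure =
  [0, 2, 9, 5]
  [11, 0, 7, 3]
  [7, 3, 0, 6]
  [8, 7, 4, 0]

This is the Floyd-Warshall all-pairs shortest-path computation. For each intermediate vertex k = 0, 1, …, 3, update dist[i][j] ← min(dist[i][j], dist[i][k] + dist[k][j]). The final matrix gives, for each (i, j), the minimum total weight of any directed path from i to j (possibly empty when i = j).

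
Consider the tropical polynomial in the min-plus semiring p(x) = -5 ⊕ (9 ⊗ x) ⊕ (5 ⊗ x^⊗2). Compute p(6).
p(6) = -5

A tropical monomial a ⊗ x^⊗i evaluates to a + i · x. Evaluating each term at x = 6:
  Term 0 contributes -5 + 0 · 6 = -5
  Term 1 contributes 9 + 1 · 6 = 15
  Term 2 contributes 5 + 2 · 6 = 17
p(6) = ⊕ of these = min[-5, 15, 17] = -5.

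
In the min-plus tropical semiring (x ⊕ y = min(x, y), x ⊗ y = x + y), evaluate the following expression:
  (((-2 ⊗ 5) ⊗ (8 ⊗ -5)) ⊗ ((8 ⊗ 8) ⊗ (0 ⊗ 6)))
(((-2 ⊗ 5) ⊗ (8 ⊗ -5)) ⊗ ((8 ⊗ 8) ⊗ (0 ⊗ 6))) = 28

Expand innermost to outermost. Recall ⊕ takes the minimum of its arguments and ⊗ takes their sum. Working out the expression (((-2 ⊗ 5) ⊗ (8 ⊗ -5)) ⊗ ((8 ⊗ 8) ⊗ (0 ⊗ 6))) gives 28.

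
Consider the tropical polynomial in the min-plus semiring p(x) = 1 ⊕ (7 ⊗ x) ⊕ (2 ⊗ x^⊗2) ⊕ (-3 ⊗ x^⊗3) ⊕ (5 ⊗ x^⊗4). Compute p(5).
p(5) = 1

A tropical monomial a ⊗ x^⊗i evaluates to a + i · x. Evaluating each term at x = 5:
  Term 0 contributes 1 + 0 · 5 = 1
  Term 1 contributes 7 + 1 · 5 = 12
  Term 2 contributes 2 + 2 · 5 = 12
  Term 3 contributes -3 + 3 · 5 = 12
  Term 4 contributes 5 + 4 · 5 = 25
p(5) = ⊕ of these = min[1, 12, 12, 12, 25] = 1.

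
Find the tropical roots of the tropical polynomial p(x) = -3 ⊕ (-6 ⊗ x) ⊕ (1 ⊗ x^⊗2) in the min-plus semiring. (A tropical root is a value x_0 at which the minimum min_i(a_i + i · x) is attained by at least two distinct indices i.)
Roots: {-7, 3}

Each tropical root is a break point of the lower envelope of the lines y = a_i + i · x (there are 3 lines, with slopes 0, 1, ..., 2). Only the lines that attain the minimum somewhere contribute to roots; other lines are dominated. Here the surviving (envelope) indices are i = 2, i = 1, i = 0.
Intersections between consecutive envelope lines give the roots: for adjacent envelope indices i < j the intersection is x = (a_i − a_j) / (j − i). Reading off the sorted break points: {-7, 3}.
Verification: at each break x_0, at least two indices attain the minimum of min_i(a_i + i · x_0).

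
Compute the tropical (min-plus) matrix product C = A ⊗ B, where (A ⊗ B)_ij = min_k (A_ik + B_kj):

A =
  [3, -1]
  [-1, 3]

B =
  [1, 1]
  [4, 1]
A ⊗ B =
  [3, 0]
  [0, 0]

Apply the min-plus product entry-by-entry:
  C[0][0] = min over k of (A[0][0] + B[0][0] = 3 + 1 = 4, A[0][1] + B[1][0] = -1 + 4 = 3) = 3 (attained at k = 1)
  C[0][1] = min over k of (A[0][0] + B[0][1] = 3 + 1 = 4, A[0][1] + B[1][1] = -1 + 1 = 0) = 0 (attained at k = 1)
  C[1][0] = min over k of (A[1][0] + B[0][0] = -1 + 1 = 0, A[1][1] + B[1][0] = 3 + 4 = 7) = 0 (attained at k = 0)
  C[1][1] = min over k of (A[1][0] + B[0][1] = -1 + 1 = 0, A[1][1] + B[1][1] = 3 + 1 = 4) = 0 (attained at k = 0)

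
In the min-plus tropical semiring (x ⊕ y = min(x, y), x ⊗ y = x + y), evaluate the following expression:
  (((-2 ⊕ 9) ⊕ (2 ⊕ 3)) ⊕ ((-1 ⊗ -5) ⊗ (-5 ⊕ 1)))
(((-2 ⊕ 9) ⊕ (2 ⊕ 3)) ⊕ ((-1 ⊗ -5) ⊗ (-5 ⊕ 1))) = -11

Expand innermost to outermost. Recall ⊕ takes the minimum of its arguments and ⊗ takes their sum. Working out the expression (((-2 ⊕ 9) ⊕ (2 ⊕ 3)) ⊕ ((-1 ⊗ -5) ⊗ (-5 ⊕ 1))) gives -11.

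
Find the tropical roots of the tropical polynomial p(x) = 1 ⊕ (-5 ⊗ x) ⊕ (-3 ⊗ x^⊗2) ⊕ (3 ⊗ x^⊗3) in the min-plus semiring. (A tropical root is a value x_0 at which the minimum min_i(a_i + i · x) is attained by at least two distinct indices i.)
Roots: {-6, -2, 6}

Each tropical root is a break point of the lower envelope of the lines y = a_i + i · x (there are 4 lines, with slopes 0, 1, ..., 3). Only the lines that attain the minimum somewhere contribute to roots; other lines are dominated. Here the surviving (envelope) indices are i = 3, i = 2, i = 1, i = 0.
Intersections between consecutive envelope lines give the roots: for adjacent envelope indices i < j the intersection is x = (a_i − a_j) / (j − i). Reading off the sorted break points: {-6, -2, 6}.
Verification: at each break x_0, at least two indices attain the minimum of min_i(a_i + i · x_0).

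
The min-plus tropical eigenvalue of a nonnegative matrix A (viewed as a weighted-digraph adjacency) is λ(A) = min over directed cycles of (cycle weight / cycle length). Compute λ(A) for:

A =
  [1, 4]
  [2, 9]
λ(A) = 1

Enumerate directed cycles and compute their means (weight / length). Sample:
  cycle 0 → 0: weight = 1, length = 1, mean = 1/1 ≈ 1.000
  cycle 1 → 1: weight = 9, length = 1, mean = 9/1 ≈ 9.000
  cycle 0 → 1 → 0: weight = 6, length = 2, mean = 6/2 ≈ 3.000
  cycle 1 → 0 → 1: weight = 6, length = 2, mean = 6/2 ≈ 3.000
Minimum mean = 1.000, attained e.g. along the cycle 0 → 0 with weight 1 and length 1. So λ(A) = 1/1 = 1.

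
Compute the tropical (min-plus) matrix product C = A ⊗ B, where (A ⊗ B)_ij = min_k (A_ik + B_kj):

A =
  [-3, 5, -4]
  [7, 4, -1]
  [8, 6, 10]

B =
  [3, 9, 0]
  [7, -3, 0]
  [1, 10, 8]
A ⊗ B =
  [-3, 2, -3]
  [0, 1, 4]
  [11, 3, 6]

Apply the min-plus product entry-by-entry:
  C[0][0] = min over k of (A[0][0] + B[0][0] = -3 + 3 = 0, A[0][1] + B[1][0] = 5 + 7 = 12, A[0][2] + B[2][0] = -4 + 1 = -3) = -3 (attained at k = 2)
  C[0][1] = min over k of (A[0][0] + B[0][1] = -3 + 9 = 6, A[0][1] + B[1][1] = 5 + -3 = 2, A[0][2] + B[2][1] = -4 + 10 = 6) = 2 (attained at k = 1)
  C[0][2] = min over k of (A[0][0] + B[0][2] = -3 + 0 = -3, A[0][1] + B[1][2] = 5 + 0 = 5, A[0][2] + B[2][2] = -4 + 8 = 4) = -3 (attained at k = 0)
  C[1][0] = min over k of (A[1][0] + B[0][0] = 7 + 3 = 10, A[1][1] + B[1][0] = 4 + 7 = 11, A[1][2] + B[2][0] = -1 + 1 = 0) = 0 (attained at k = 2)
  C[1][1] = min over k of (A[1][0] + B[0][1] = 7 + 9 = 16, A[1][1] + B[1][1] = 4 + -3 = 1, A[1][2] + B[2][1] = -1 + 10 = 9) = 1 (attained at k = 1)
  C[1][2] = min over k of (A[1][0] + B[0][2] = 7 + 0 = 7, A[1][1] + B[1][2] = 4 + 0 = 4, A[1][2] + B[2][2] = -1 + 8 = 7) = 4 (attained at k = 1)
  C[2][0] = min over k of (A[2][0] + B[0][0] = 8 + 3 = 11, A[2][1] + B[1][0] = 6 + 7 = 13, A[2][2] + B[2][0] = 10 + 1 = 11) = 11 (attained at k = 0)
  C[2][1] = min over k of (A[2][0] + B[0][1] = 8 + 9 = 17, A[2][1] + B[1][1] = 6 + -3 = 3, A[2][2] + B[2][1] = 10 + 10 = 20) = 3 (attained at k = 1)
  C[2][2] = min over k of (A[2][0] + B[0][2] = 8 + 0 = 8, A[2][1] + B[1][2] = 6 + 0 = 6, A[2][2] + B[2][2] = 10 + 8 = 18) = 6 (attained at k = 1)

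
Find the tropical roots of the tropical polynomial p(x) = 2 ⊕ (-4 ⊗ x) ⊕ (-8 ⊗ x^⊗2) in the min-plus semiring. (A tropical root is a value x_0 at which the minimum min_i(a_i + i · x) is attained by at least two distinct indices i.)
Roots: {4, 6}

Each tropical root is a break point of the lower envelope of the lines y = a_i + i · x (there are 3 lines, with slopes 0, 1, ..., 2). Only the lines that attain the minimum somewhere contribute to roots; other lines are dominated. Here the surviving (envelope) indices are i = 2, i = 1, i = 0.
Intersections between consecutive envelope lines give the roots: for adjacent envelope indices i < j the intersection is x = (a_i − a_j) / (j − i). Reading off the sorted break points: {4, 6}.
Verification: at each break x_0, at least two indices attain the minimum of min_i(a_i + i · x_0).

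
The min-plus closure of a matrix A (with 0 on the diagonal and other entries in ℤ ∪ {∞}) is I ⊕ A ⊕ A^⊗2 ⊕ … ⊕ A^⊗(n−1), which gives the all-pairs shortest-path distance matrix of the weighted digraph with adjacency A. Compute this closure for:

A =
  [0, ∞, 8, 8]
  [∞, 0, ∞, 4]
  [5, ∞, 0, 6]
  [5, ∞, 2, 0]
Closure =
  [0, ∞, 8, 8]
  [9, 0, 6, 4]
  [5, ∞, 0, 6]
  [5, ∞, 2, 0]

This is the Floyd-Warshall all-pairs shortest-path computation. For each intermediate vertex k = 0, 1, …, 3, update dist[i][j] ← min(dist[i][j], dist[i][k] + dist[k][j]). The final matrix gives, for each (i, j), the minimum total weight of any directed path from i to j (possibly empty when i = j).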